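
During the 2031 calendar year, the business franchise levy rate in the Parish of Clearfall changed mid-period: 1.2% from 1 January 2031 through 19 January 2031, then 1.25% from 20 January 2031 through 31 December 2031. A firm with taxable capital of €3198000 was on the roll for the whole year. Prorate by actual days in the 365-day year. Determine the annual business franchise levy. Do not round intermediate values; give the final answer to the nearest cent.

€39891.76

1 January – 19 January 2031: 19 days at 1.2% → €3198000 × 1.2% × 19/365 = €1997.6548
20 January – 31 December 2031: 346 days at 1.25% → €3198000 × 1.25% × 346/365 = €37894.1096
Total = €39891.7644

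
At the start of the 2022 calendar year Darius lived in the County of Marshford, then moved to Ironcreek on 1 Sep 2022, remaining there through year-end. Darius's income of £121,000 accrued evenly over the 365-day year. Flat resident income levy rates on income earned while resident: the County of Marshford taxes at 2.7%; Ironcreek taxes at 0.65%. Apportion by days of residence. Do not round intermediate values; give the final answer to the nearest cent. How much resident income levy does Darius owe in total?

£2,437.90

The County of Marshford, 1 Jan – 31 Aug 2022: 243 days → £121,000 × 2.7% × 243/365 = £2,175.0164
Ironcreek, 1 Sep – 31 Dec 2022: 122 days → £121,000 × 0.65% × 122/365 = £262.8849
Total = £2,437.9014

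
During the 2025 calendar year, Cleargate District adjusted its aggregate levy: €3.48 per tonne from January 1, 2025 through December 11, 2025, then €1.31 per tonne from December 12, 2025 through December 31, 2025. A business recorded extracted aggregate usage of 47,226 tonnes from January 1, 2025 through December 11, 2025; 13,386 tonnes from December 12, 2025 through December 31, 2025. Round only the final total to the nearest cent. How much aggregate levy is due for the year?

€181,882.14

January 1 – December 11, 2025: 47,226 tonnes at €3.48/tonne → €164,346.48
December 12 – December 31, 2025: 13,386 tonnes at €1.31/tonne → €17,535.66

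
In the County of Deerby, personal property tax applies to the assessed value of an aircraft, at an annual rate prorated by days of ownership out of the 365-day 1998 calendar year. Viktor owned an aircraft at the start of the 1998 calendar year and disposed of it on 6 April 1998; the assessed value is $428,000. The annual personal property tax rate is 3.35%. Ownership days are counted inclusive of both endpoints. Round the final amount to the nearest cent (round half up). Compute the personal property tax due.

Days held (1 January – 6 April 1998): 96 out of 365
Tax = $428,000 × 3.35% × 96/365 = $3,771.0904

$3,771.09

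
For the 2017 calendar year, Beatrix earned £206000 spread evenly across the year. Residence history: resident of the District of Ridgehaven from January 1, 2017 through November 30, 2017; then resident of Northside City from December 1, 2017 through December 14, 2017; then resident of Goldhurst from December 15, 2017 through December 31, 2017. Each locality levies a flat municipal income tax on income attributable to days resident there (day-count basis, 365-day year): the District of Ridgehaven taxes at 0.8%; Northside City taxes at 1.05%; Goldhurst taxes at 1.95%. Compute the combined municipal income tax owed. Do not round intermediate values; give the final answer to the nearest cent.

The District of Ridgehaven, January 1 – November 30, 2017: 334 days → £206000 × 0.8% × 334/365 = £1508.0329
Northside City, December 1 – December 14, 2017: 14 days → £206000 × 1.05% × 14/365 = £82.9644
Goldhurst, December 15 – December 31, 2017: 17 days → £206000 × 1.95% × 17/365 = £187.0932
Total = £1778.0904

£1778.09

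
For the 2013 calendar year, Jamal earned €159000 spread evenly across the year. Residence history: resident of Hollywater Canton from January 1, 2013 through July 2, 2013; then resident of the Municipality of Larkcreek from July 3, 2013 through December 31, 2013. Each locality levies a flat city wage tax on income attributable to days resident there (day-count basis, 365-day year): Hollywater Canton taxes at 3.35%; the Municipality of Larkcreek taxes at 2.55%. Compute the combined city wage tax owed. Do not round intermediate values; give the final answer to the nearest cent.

€4692.24

Hollywater Canton, January 1 – July 2, 2013: 183 days → €159000 × 3.35% × 183/365 = €2670.5466
The Municipality of Larkcreek, July 3 – December 31, 2013: 182 days → €159000 × 2.55% × 182/365 = €2021.6959
Total = €4692.2425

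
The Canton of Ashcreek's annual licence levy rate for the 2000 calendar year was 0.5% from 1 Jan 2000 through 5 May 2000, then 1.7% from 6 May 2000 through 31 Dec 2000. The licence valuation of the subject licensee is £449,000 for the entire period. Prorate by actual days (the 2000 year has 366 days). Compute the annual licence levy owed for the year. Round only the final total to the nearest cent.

£5,778.11

1 Jan – 5 May 2000: 126 days at 0.5% → £449,000 × 0.5% × 126/366 = £772.8689
6 May – 31 Dec 2000: 240 days at 1.7% → £449,000 × 1.7% × 240/366 = £5,005.2459
Total = £5,778.1148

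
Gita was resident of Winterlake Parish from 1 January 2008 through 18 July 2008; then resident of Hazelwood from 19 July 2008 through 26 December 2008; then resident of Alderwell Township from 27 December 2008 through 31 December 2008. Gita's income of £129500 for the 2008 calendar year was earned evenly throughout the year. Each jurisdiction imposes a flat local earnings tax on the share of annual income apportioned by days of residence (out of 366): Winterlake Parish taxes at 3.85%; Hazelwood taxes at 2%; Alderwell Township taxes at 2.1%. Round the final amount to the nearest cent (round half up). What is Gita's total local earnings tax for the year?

£3900.92

Winterlake Parish, 1 January – 18 July 2008: 200 days → £129500 × 3.85% × 200/366 = £2724.4536
Hazelwood, 19 July – 26 December 2008: 161 days → £129500 × 2% × 161/366 = £1139.3169
Alderwell Township, 27 December – 31 December 2008: 5 days → £129500 × 2.1% × 5/366 = £37.1516
Total = £3900.9221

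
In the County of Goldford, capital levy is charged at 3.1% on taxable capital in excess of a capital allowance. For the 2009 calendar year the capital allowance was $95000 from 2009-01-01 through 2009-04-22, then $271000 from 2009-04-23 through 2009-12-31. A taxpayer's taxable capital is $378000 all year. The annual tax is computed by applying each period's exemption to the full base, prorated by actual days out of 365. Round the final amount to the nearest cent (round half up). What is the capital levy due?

2009-01-01 to 2009-04-22: 112 days, exemption $95000 → ($378000 − $95000) × 3.1% × 112/365 = $2691.9890
2009-04-23 to 2009-12-31: 253 days, exemption $271000 → ($378000 − $271000) × 3.1% × 253/365 = $2299.1808
Total = $4991.1699

$4991.17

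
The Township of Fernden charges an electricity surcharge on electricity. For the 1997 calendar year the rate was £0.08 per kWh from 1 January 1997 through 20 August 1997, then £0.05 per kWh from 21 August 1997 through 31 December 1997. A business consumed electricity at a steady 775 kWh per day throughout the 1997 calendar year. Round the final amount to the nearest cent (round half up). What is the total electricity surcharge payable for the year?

1 January – 20 August 1997: 232 days × 775 kWh/day = 179,800 kWh at £0.08/kWh → £14384.00
21 August – 31 December 1997: 133 days × 775 kWh/day = 103,075 kWh at £0.05/kWh → £5153.75

£19537.75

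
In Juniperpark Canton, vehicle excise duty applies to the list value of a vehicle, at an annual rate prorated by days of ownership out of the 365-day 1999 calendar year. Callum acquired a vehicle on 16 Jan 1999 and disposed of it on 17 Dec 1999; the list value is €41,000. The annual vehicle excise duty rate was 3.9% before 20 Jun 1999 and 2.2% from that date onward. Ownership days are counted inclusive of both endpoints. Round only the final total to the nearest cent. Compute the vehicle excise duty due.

16 Jan – 19 Jun 1999: 155 days at 3.9% → €41,000 × 3.9% × 155/365 = €679.0274
20 Jun – 17 Dec 1999: 181 days at 2.2% → €41,000 × 2.2% × 181/365 = €447.2932
Total = €1,126.3205

€1,126.32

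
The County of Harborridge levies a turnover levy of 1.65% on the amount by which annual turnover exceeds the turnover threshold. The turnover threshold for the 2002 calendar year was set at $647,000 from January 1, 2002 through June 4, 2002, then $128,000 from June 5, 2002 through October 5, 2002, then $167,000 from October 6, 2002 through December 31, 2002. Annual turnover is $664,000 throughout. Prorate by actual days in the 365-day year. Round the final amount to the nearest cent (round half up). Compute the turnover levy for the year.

$5,054.06

January 1 – June 4, 2002: 155 days, exemption $647,000 → ($664,000 − $647,000) × 1.65% × 155/365 = $119.1164
June 5 – October 5, 2002: 123 days, exemption $128,000 → ($664,000 − $128,000) × 1.65% × 123/365 = $2,980.3068
October 6 – December 31, 2002: 87 days, exemption $167,000 → ($664,000 − $167,000) × 1.65% × 87/365 = $1,954.6397
Total = $5,054.0630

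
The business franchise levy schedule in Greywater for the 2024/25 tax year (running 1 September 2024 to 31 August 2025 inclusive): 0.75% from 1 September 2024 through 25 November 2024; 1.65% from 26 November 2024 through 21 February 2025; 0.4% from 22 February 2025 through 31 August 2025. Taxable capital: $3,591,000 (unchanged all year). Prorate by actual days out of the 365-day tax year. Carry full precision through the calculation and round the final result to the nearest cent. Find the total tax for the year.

1 September – 25 November 2024: 86 days at 0.75% → $3,591,000 × 0.75% × 86/365 = $6,345.7397
26 November 2024 – 21 February 2025: 88 days at 1.65% → $3,591,000 × 1.65% × 88/365 = $14,285.2932
22 February – 31 August 2025: 191 days at 0.4% → $3,591,000 × 0.4% × 191/365 = $7,516.5041
Total = $28,147.5370

$28,147.54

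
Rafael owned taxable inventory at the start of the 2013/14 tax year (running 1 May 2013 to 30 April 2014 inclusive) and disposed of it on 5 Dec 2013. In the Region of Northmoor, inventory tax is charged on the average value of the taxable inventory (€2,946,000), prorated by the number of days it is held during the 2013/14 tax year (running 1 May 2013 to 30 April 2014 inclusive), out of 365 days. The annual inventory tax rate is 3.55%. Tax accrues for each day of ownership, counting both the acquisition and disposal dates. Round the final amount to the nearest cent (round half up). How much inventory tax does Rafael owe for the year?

Days held (1 May – 5 Dec 2013): 219 out of 365
Tax = €2,946,000 × 3.55% × 219/365 = €62,749.8000

€62,749.80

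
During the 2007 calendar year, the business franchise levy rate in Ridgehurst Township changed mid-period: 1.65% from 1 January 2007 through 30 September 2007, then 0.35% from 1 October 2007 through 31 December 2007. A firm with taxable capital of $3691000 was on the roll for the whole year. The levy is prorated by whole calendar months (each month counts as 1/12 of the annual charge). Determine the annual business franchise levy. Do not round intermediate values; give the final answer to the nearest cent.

$48905.75

1 January – 30 September 2007: 9 months at 1.65% → $3691000 × 1.65% × 9/12 = $45676.1250
1 October – 31 December 2007: 3 months at 0.35% → $3691000 × 0.35% × 3/12 = $3229.6250
Total = $48905.7500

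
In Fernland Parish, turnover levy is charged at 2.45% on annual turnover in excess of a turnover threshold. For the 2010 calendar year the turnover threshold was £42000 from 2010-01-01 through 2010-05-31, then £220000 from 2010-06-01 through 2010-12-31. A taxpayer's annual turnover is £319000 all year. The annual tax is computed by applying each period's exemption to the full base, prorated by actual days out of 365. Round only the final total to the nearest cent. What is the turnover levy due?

2010-01-01 to 2010-05-31: 151 days, exemption £42000 → (£319000 − £42000) × 2.45% × 151/365 = £2807.5658
2010-06-01 to 2010-12-31: 214 days, exemption £220000 → (£319000 − £220000) × 2.45% × 214/365 = £1422.0740
Total = £4229.6397

£4229.64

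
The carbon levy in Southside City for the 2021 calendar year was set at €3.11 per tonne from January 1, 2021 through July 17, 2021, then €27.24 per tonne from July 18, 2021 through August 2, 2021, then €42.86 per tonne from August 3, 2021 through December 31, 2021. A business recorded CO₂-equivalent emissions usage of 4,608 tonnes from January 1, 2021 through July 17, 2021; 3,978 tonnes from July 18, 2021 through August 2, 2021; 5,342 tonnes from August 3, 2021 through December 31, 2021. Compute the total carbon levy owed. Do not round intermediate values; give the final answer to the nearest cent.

€351,649.72

January 1 – July 17, 2021: 4,608 tonnes at €3.11/tonne → €14,330.88
July 18 – August 2, 2021: 3,978 tonnes at €27.24/tonne → €108,360.72
August 3 – December 31, 2021: 5,342 tonnes at €42.86/tonne → €228,958.12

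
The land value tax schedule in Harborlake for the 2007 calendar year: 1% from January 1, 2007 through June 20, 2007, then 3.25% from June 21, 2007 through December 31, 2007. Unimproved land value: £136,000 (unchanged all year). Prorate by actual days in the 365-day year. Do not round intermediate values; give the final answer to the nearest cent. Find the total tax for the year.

January 1 – June 20, 2007: 171 days at 1% → £136,000 × 1% × 171/365 = £637.1507
June 21 – December 31, 2007: 194 days at 3.25% → £136,000 × 3.25% × 194/365 = £2,349.2603
Total = £2,986.4110

£2,986.41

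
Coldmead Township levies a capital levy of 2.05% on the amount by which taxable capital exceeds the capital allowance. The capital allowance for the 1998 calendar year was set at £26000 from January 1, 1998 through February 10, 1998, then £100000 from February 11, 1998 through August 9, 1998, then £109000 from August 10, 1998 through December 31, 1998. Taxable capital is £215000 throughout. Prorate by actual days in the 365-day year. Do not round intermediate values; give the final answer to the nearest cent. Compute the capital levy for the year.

£2455.11

January 1 – February 10, 1998: 41 days, exemption £26000 → (£215000 − £26000) × 2.05% × 41/365 = £435.2178
February 11 – August 9, 1998: 180 days, exemption £100000 → (£215000 − £100000) × 2.05% × 180/365 = £1162.6027
August 10 – December 31, 1998: 144 days, exemption £109000 → (£215000 − £109000) × 2.05% × 144/365 = £857.2932
Total = £2455.1137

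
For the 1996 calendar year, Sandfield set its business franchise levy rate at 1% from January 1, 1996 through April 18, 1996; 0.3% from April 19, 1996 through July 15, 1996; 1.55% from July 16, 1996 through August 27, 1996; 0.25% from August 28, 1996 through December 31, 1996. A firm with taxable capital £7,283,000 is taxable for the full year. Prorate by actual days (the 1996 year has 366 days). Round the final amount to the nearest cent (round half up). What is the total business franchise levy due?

£46,473.90

January 1 – April 18, 1996: 109 days at 1% → £7,283,000 × 1% × 109/366 = £21,689.8087
April 19 – July 15, 1996: 88 days at 0.3% → £7,283,000 × 0.3% × 88/366 = £5,253.3115
July 16 – August 27, 1996: 43 days at 1.55% → £7,283,000 × 1.55% × 43/366 = £13,262.6216
August 28 – December 31, 1996: 126 days at 0.25% → £7,283,000 × 0.25% × 126/366 = £6,268.1557
Total = £46,473.8975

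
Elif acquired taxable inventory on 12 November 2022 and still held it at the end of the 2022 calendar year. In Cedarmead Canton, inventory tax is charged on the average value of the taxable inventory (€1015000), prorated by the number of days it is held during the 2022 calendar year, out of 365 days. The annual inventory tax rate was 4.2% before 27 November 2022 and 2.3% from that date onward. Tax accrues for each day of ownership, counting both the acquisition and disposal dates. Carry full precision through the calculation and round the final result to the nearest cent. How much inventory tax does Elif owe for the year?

€3990.48

12 November – 26 November 2022: 15 days at 4.2% → €1015000 × 4.2% × 15/365 = €1751.9178
27 November – 31 December 2022: 35 days at 2.3% → €1015000 × 2.3% × 35/365 = €2238.5616
Total = €3990.4795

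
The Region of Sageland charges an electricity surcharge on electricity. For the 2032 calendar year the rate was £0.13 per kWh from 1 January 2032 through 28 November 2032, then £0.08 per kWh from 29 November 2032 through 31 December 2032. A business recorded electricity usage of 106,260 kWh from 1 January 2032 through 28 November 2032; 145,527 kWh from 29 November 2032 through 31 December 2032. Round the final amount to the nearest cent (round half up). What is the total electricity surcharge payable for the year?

£25,455.96

1 January – 28 November 2032: 106,260 kWh at £0.13/kWh → £13,813.80
29 November – 31 December 2032: 145,527 kWh at £0.08/kWh → £11,642.16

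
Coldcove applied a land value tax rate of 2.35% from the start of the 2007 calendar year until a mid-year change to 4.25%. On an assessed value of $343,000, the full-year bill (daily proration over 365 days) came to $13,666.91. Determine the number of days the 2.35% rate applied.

51 days

Let d = days at the first rate; then 365 − d days at the second rate.
$343,000 × [2.35%·d + 4.25%·(365−d)] / 365 = $13,666.91
Solving gives d = 51, so the new rate took effect on 21 February 2007.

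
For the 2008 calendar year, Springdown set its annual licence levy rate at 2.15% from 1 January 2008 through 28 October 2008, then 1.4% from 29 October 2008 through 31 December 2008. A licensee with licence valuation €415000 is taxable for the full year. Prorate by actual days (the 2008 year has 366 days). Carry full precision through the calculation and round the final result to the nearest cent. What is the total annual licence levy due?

1 January – 28 October 2008: 302 days at 2.15% → €415000 × 2.15% × 302/366 = €7362.2814
29 October – 31 December 2008: 64 days at 1.4% → €415000 × 1.4% × 64/366 = €1015.9563
Total = €8378.2377

€8378.24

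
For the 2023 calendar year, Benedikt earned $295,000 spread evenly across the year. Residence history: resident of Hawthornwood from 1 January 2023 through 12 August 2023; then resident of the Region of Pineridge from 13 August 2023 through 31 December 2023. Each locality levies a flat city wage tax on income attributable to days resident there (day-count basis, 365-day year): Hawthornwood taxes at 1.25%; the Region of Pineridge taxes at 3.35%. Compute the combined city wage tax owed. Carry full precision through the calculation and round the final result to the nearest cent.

Hawthornwood, 1 January – 12 August 2023: 224 days → $295,000 × 1.25% × 224/365 = $2,263.0137
The Region of Pineridge, 13 August – 31 December 2023: 141 days → $295,000 × 3.35% × 141/365 = $3,817.6233
Total = $6,080.6370

$6,080.64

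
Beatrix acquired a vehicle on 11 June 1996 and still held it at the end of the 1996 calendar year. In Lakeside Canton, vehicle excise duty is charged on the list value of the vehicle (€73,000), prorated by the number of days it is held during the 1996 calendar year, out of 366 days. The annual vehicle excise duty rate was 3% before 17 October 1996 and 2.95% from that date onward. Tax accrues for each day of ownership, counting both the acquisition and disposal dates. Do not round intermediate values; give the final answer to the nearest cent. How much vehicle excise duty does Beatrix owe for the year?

11 June – 16 October 1996: 128 days at 3% → €73,000 × 3% × 128/366 = €765.9016
17 October – 31 December 1996: 76 days at 2.95% → €73,000 × 2.95% × 76/366 = €447.1749
Total = €1,213.0765

€1,213.08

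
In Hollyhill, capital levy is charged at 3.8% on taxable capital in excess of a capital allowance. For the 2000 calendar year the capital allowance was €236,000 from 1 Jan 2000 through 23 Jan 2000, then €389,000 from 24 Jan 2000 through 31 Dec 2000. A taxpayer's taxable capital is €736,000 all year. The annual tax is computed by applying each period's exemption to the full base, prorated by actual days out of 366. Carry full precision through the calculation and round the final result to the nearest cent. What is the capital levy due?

1 Jan – 23 Jan 2000: 23 days, exemption €236,000 → (€736,000 − €236,000) × 3.8% × 23/366 = €1,193.9891
24 Jan – 31 Dec 2000: 343 days, exemption €389,000 → (€736,000 − €389,000) × 3.8% × 343/366 = €12,357.3716
Total = €13,551.3607

€13,551.36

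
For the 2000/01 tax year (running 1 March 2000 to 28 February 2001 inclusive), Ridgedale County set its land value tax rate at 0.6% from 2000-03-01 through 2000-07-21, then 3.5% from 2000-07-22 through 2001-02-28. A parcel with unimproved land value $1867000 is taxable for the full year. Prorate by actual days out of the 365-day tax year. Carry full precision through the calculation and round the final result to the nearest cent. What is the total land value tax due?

$44132.81

2000-03-01 to 2000-07-21: 143 days at 0.6% → $1867000 × 0.6% × 143/365 = $4388.7288
2000-07-22 to 2001-02-28: 222 days at 3.5% → $1867000 × 3.5% × 222/365 = $39744.0822
Total = $44132.8110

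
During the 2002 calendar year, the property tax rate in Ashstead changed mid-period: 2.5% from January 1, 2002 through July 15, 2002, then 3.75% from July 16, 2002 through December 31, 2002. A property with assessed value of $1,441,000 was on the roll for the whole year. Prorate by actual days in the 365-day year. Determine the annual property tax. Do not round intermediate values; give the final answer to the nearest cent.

January 1 – July 15, 2002: 196 days at 2.5% → $1,441,000 × 2.5% × 196/365 = $19,344.9315
July 16 – December 31, 2002: 169 days at 3.75% → $1,441,000 × 3.75% × 169/365 = $25,020.1027
Total = $44,365.0342

$44,365.03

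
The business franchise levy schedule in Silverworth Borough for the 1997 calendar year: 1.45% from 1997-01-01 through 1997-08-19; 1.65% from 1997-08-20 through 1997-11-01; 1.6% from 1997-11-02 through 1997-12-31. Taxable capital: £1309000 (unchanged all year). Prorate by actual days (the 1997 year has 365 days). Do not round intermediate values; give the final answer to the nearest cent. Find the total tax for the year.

1997-01-01 to 1997-08-19: 231 days at 1.45% → £1309000 × 1.45% × 231/365 = £12012.3164
1997-08-20 to 1997-11-01: 74 days at 1.65% → £1309000 × 1.65% × 74/365 = £4378.8740
1997-11-02 to 1997-12-31: 60 days at 1.6% → £1309000 × 1.6% × 60/365 = £3442.8493
Total = £19834.0397

£19834.04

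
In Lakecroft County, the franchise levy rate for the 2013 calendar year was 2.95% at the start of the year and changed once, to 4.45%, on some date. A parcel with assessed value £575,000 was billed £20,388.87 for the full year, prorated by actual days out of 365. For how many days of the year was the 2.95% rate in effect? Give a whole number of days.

Let d = days at the first rate; then 365 − d days at the second rate.
£575,000 × [2.95%·d + 4.45%·(365−d)] / 365 = £20,388.87
Solving gives d = 220, so the new rate took effect on 9 August 2013.

220 days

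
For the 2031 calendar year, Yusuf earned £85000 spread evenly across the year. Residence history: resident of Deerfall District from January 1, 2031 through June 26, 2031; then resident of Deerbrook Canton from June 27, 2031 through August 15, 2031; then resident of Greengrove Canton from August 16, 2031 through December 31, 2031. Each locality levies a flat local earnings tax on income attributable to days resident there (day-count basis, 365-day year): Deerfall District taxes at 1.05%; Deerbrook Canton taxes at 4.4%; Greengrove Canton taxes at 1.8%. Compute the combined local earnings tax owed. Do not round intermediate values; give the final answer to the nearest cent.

Deerfall District, January 1 – June 26, 2031: 177 days → £85000 × 1.05% × 177/365 = £432.8014
Deerbrook Canton, June 27 – August 15, 2031: 50 days → £85000 × 4.4% × 50/365 = £512.3288
Greengrove Canton, August 16 – December 31, 2031: 138 days → £85000 × 1.8% × 138/365 = £578.4658
Total = £1523.5959

£1523.60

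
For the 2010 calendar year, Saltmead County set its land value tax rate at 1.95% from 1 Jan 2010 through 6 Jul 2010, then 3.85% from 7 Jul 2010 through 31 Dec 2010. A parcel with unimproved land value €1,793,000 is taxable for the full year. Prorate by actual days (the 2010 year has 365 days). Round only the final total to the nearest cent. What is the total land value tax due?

1 Jan – 6 Jul 2010: 187 days at 1.95% → €1,793,000 × 1.95% × 187/365 = €17,912.8068
7 Jul – 31 Dec 2010: 178 days at 3.85% → €1,793,000 × 3.85% × 178/365 = €33,664.1890
Total = €51,576.9959

€51,577.00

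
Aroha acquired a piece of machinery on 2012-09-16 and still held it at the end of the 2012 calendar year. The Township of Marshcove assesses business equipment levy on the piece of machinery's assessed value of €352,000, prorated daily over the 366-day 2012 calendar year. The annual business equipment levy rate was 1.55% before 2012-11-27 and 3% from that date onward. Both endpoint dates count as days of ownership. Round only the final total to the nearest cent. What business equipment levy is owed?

2012-09-16 to 2012-11-26: 72 days at 1.55% → €352,000 × 1.55% × 72/366 = €1,073.3115
2012-11-27 to 2012-12-31: 35 days at 3% → €352,000 × 3% × 35/366 = €1,009.8361
Total = €2,083.1475

€2,083.15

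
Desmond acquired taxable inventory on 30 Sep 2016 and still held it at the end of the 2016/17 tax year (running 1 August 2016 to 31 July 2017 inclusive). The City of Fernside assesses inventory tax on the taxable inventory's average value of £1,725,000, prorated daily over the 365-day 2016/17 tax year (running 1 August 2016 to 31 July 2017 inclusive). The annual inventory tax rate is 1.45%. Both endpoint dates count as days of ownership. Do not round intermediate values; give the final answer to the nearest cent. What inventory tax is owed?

Days held (30 Sep 2016 – 31 Jul 2017): 305 out of 365
Tax = £1,725,000 × 1.45% × 305/365 = £20,900.8562

£20,900.86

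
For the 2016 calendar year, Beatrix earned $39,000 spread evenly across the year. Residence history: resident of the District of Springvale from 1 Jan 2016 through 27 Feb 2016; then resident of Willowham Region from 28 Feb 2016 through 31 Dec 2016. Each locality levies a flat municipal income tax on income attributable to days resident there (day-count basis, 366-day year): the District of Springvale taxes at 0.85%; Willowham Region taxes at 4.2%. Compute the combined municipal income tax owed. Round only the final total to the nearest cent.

The District of Springvale, 1 Jan – 27 Feb 2016: 58 days → $39,000 × 0.85% × 58/366 = $52.5328
Willowham Region, 28 Feb – 31 Dec 2016: 308 days → $39,000 × 4.2% × 308/366 = $1,378.4262
Total = $1,430.9590

$1,430.96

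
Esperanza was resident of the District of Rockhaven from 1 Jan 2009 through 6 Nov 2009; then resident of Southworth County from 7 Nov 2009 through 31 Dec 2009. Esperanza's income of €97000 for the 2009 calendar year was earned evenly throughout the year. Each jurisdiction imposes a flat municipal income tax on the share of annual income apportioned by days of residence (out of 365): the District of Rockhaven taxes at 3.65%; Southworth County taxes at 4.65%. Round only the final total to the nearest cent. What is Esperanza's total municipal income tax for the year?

The District of Rockhaven, 1 Jan – 6 Nov 2009: 310 days → €97000 × 3.65% × 310/365 = €3007.0000
Southworth County, 7 Nov – 31 Dec 2009: 55 days → €97000 × 4.65% × 55/365 = €679.6644
Total = €3686.6644

€3686.66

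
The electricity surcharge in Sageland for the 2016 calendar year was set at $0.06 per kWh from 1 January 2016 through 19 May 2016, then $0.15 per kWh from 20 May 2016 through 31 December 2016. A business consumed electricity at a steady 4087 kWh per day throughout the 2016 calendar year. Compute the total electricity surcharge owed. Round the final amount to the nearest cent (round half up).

1 January – 19 May 2016: 140 days × 4087 kWh/day = 572,180 kWh at $0.06/kWh → $34,330.80
20 May – 31 December 2016: 226 days × 4087 kWh/day = 923,662 kWh at $0.15/kWh → $138,549.30

$172,880.10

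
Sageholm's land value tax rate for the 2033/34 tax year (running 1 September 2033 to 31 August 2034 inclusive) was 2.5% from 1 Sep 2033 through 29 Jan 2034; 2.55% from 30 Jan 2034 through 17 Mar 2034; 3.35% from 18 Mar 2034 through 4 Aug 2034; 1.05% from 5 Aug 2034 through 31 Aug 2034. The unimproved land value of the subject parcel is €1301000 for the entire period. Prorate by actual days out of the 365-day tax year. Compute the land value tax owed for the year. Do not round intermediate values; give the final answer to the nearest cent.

1 Sep 2033 – 29 Jan 2034: 151 days at 2.5% → €1301000 × 2.5% × 151/365 = €13455.5479
30 Jan – 17 Mar 2034: 47 days at 2.55% → €1301000 × 2.55% × 47/365 = €4271.9137
18 Mar – 4 Aug 2034: 140 days at 3.35% → €1301000 × 3.35% × 140/365 = €16716.9589
5 Aug – 31 Aug 2034: 27 days at 1.05% → €1301000 × 1.05% × 27/365 = €1010.5027
Total = €35454.9233

€35454.92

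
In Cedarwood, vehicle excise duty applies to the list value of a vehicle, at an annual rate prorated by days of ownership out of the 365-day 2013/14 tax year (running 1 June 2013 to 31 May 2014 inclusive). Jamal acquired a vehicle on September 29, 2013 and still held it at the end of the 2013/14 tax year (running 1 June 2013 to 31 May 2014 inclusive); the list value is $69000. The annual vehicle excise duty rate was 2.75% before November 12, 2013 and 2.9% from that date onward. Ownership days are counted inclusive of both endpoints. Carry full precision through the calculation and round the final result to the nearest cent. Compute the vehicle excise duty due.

September 29 – November 11, 2013: 44 days at 2.75% → $69000 × 2.75% × 44/365 = $228.7397
November 12, 2013 – May 31, 2014: 201 days at 2.9% → $69000 × 2.9% × 201/365 = $1101.9205
Total = $1330.6603

$1330.66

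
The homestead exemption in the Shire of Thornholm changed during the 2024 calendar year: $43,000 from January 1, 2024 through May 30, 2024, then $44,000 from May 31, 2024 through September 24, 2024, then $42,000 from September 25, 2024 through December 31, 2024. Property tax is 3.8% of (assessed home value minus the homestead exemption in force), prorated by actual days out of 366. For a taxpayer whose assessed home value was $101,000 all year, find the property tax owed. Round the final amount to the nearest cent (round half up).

$2,202.03

January 1 – May 30, 2024: 151 days, exemption $43,000 → ($101,000 − $43,000) × 3.8% × 151/366 = $909.3005
May 31 – September 24, 2024: 117 days, exemption $44,000 → ($101,000 − $44,000) × 3.8% × 117/366 = $692.4098
September 25 – December 31, 2024: 98 days, exemption $42,000 → ($101,000 − $42,000) × 3.8% × 98/366 = $600.3169
Total = $2,202.0273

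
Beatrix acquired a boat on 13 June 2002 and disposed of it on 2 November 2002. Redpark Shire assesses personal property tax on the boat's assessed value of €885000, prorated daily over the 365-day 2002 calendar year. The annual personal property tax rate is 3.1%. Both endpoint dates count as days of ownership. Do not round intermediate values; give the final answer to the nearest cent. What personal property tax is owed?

€10748.51

Days held (13 June – 2 November 2002): 143 out of 365
Tax = €885000 × 3.1% × 143/365 = €10748.5068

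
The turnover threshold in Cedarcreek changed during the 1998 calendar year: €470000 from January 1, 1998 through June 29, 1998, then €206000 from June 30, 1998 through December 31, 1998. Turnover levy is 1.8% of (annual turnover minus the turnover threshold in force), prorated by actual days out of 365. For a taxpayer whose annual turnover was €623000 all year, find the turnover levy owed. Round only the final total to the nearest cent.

January 1 – June 29, 1998: 180 days, exemption €470000 → (€623000 − €470000) × 1.8% × 180/365 = €1358.1370
June 30 – December 31, 1998: 185 days, exemption €206000 → (€623000 − €206000) × 1.8% × 185/365 = €3804.4110
Total = €5162.5479

€5162.55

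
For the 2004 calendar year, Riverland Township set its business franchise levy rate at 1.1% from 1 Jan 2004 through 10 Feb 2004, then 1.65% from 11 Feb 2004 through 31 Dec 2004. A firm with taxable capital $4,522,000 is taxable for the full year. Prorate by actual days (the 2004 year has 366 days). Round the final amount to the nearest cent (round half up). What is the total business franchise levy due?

$71,826.90

1 Jan – 10 Feb 2004: 41 days at 1.1% → $4,522,000 × 1.1% × 41/366 = $5,572.1913
11 Feb – 31 Dec 2004: 325 days at 1.65% → $4,522,000 × 1.65% × 325/366 = $66,254.7131
Total = $71,826.9044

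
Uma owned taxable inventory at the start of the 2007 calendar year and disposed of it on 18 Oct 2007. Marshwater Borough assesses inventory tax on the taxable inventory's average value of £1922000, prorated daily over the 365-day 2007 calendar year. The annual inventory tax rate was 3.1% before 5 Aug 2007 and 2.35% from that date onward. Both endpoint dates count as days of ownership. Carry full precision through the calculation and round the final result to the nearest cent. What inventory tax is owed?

1 Jan – 4 Aug 2007: 216 days at 3.1% → £1922000 × 3.1% × 216/365 = £35259.4849
5 Aug – 18 Oct 2007: 75 days at 2.35% → £1922000 × 2.35% × 75/365 = £9280.8904
Total = £44540.3753

£44540.38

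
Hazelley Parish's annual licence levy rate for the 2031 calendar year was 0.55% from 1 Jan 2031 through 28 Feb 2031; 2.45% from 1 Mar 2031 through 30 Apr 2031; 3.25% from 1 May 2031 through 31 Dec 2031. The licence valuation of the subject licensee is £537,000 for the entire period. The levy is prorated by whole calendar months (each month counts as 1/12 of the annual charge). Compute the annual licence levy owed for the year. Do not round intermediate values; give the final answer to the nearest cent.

£14,320.00

1 Jan – 28 Feb 2031: 2 months at 0.55% → £537,000 × 0.55% × 2/12 = £492.2500
1 Mar – 30 Apr 2031: 2 months at 2.45% → £537,000 × 2.45% × 2/12 = £2,192.7500
1 May – 31 Dec 2031: 8 months at 3.25% → £537,000 × 3.25% × 8/12 = £11,635.0000
Total = £14,320.0000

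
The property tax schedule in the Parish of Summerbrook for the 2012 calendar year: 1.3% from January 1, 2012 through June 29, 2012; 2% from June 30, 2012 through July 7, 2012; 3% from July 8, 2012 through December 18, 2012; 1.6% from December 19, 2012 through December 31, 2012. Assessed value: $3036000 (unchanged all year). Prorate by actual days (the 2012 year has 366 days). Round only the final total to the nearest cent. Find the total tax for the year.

$63382.72

January 1 – June 29, 2012: 181 days at 1.3% → $3036000 × 1.3% × 181/366 = $19518.3279
June 30 – July 7, 2012: 8 days at 2% → $3036000 × 2% × 8/366 = $1327.2131
July 8 – December 18, 2012: 164 days at 3% → $3036000 × 3% × 164/366 = $40811.8033
December 19 – December 31, 2012: 13 days at 1.6% → $3036000 × 1.6% × 13/366 = $1725.3770
Total = $63382.7213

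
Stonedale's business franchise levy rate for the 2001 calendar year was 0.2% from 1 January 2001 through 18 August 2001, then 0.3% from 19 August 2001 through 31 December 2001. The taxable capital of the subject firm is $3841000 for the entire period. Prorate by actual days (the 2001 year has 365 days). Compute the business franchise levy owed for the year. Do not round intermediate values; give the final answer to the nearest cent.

1 January – 18 August 2001: 230 days at 0.2% → $3841000 × 0.2% × 230/365 = $4840.7123
19 August – 31 December 2001: 135 days at 0.3% → $3841000 × 0.3% × 135/365 = $4261.9315
Total = $9102.6438

$9102.64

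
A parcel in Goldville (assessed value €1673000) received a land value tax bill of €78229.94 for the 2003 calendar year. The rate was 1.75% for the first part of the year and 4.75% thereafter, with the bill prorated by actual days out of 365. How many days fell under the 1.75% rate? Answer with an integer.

Let d = days at the first rate; then 365 − d days at the second rate.
€1673000 × [1.75%·d + 4.75%·(365−d)] / 365 = €78229.94
Solving gives d = 9, so the new rate took effect on 10 January 2003.

9 days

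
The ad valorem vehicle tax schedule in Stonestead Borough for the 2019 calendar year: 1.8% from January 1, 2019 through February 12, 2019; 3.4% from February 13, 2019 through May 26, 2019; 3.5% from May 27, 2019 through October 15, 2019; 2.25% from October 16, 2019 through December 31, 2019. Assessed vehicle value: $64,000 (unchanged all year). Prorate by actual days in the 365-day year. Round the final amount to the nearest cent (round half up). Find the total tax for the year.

$1,925.00

January 1 – February 12, 2019: 43 days at 1.8% → $64,000 × 1.8% × 43/365 = $135.7151
February 13 – May 26, 2019: 103 days at 3.4% → $64,000 × 3.4% × 103/365 = $614.0493
May 27 – October 15, 2019: 142 days at 3.5% → $64,000 × 3.5% × 142/365 = $871.4521
October 16 – December 31, 2019: 77 days at 2.25% → $64,000 × 2.25% × 77/365 = $303.7808
Total = $1,924.9973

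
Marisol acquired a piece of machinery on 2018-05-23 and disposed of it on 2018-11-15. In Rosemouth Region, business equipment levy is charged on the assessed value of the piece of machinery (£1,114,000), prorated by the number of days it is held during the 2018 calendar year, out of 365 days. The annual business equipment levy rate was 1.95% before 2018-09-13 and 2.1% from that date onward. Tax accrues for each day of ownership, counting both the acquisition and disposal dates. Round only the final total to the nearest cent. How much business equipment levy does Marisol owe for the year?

2018-05-23 to 2018-09-12: 113 days at 1.95% → £1,114,000 × 1.95% × 113/365 = £6,725.2027
2018-09-13 to 2018-11-15: 64 days at 2.1% → £1,114,000 × 2.1% × 64/365 = £4,101.9616
Total = £10,827.1644

£10,827.16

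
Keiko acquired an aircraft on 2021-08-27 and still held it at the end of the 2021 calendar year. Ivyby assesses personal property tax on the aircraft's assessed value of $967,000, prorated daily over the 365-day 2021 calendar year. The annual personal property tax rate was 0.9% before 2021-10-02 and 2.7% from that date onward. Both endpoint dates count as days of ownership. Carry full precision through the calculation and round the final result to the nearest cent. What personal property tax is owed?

$7,367.75

2021-08-27 to 2021-10-01: 36 days at 0.9% → $967,000 × 0.9% × 36/365 = $858.3781
2021-10-02 to 2021-12-31: 91 days at 2.7% → $967,000 × 2.7% × 91/365 = $6,509.3671
Total = $7,367.7452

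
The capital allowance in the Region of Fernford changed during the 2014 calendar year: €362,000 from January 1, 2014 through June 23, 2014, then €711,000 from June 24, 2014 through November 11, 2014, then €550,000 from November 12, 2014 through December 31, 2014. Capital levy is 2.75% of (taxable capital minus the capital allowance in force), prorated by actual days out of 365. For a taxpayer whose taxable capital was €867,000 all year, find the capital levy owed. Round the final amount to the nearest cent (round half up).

€9,471.75

January 1 – June 23, 2014: 174 days, exemption €362,000 → (€867,000 − €362,000) × 2.75% × 174/365 = €6,620.3425
June 24 – November 11, 2014: 141 days, exemption €711,000 → (€867,000 − €711,000) × 2.75% × 141/365 = €1,657.2329
November 12 – December 31, 2014: 50 days, exemption €550,000 → (€867,000 − €550,000) × 2.75% × 50/365 = €1,194.1781
Total = €9,471.7534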